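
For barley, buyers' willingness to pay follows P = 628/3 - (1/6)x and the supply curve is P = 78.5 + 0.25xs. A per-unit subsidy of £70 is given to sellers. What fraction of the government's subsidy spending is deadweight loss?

DWL / government spending = 42/241

Pre-subsidy: 628/3 - (1/6)x = 78.5 + 0.25x gives x* = 314 and P* = 157.
With the subsidy, sellers receive Ps = Pb + 70 for each unit, where Pb is the price buyers pay.
On the curves, Pb = 628/3 - (1/6)x and Ps = 78.5 + 0.25x; the wedge Ps − Pb = 70 gives 78.5 + 0.25x − (628/3 - (1/6)x) = 70, so x' = 482.
Then Pb = 628/3 − (1/6)·482 = 129 and Ps = 78.5 + 0.25·482 = 199.
ΔCS = ½(314 + 482)(157 − 129) = 11144; ΔPS = ½(314 + 482)(199 − 157) = 16716.
Government spending = 70 × 482 = 33740.
DWL = ½ × 70 × (482 − 314) = 5880; fraction = 5880 / 33740 = 42/241.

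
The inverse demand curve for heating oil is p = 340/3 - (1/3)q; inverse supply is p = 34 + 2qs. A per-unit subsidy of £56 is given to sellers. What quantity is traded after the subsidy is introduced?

Pre-subsidy: 340/3 - (1/3)q = 34 + 2q gives q* = 34 and p* = 102.
With the subsidy, sellers receive ps = pb + 56 for each unit, where pb is the price buyers pay.
On the curves, pb = 340/3 - (1/3)q and ps = 34 + 2q; the wedge ps − pb = 56 gives 34 + 2q − (340/3 - (1/3)q) = 56, so q' = 58.
Then pb = 340/3 − (1/3)·58 = 94 and ps = 34 + 2·58 = 150.

q' = 58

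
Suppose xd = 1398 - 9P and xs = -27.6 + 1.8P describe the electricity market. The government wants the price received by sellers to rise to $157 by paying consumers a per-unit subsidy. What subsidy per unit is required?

At a seller price of 157, quantity supplied is -27.6 + 1.8·157 = 255.
Buyers absorb 255 only when they pay Pb with 1398 − 9·Pb = 255, i.e. Pb = 127.
s = Ps − Pb = 157 − 127 = 30.

Required subsidy s = $30 per unit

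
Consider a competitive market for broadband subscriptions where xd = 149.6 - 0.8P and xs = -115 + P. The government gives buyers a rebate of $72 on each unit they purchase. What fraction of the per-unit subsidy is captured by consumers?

Consumer share = 5/9

Pre-subsidy: 149.6 - 0.8P = -115 + P gives P* = 147, x* = 32.
With the rebate, buyers effectively pay Pb = Ps − 72, where Ps is the price sellers receive.
Demand in terms of Ps becomes xd = 149.6 − 0.8(Ps − 72) = 207.2 - 0.8Ps. Setting this equal to supply: 207.2 - 0.8Ps = -115 + Ps, so Ps = 179.
Buyers pay Pb = 179 − 72 = 107; x' = -115 + 1·179 = 64.
Buyers' price falls by P* − Pb = 147 − 107 = 40; sellers' price rises by Ps − P* = 179 − 147 = 32.
So consumers capture 40/72 = 5/9 of each unit of subsidy.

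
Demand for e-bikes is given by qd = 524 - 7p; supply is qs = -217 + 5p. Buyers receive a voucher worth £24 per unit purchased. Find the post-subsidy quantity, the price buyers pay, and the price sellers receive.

q' = 161.75; buyers pay £51.75; sellers receive £75.75

Pre-subsidy: 524 - 7p = -217 + 5p gives p* = 61.75, q* = 91.75.
With the rebate, buyers effectively pay pb = ps − 24, where ps is the price sellers receive.
Demand in terms of ps becomes qd = 524 − 7(ps − 24) = 692 - 7ps. Setting this equal to supply: 692 - 7ps = -217 + 5ps, so ps = 75.75.
Buyers pay pb = 75.75 − 24 = 51.75; q' = -217 + 5·75.75 = 161.75.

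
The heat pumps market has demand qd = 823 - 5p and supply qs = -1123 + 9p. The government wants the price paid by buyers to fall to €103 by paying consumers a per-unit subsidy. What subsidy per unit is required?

At a buyer price of 103, quantity demanded is 823 − 5·103 = 308.
Sellers supply 308 only when they receive ps with -1123 + 9·ps = 308, i.e. ps = 159.
s = ps − pb = 159 − 103 = 56.

Required subsidy s = €56 per unit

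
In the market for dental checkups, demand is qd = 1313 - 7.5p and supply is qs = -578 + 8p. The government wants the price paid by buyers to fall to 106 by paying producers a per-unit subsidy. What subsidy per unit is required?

At a buyer price of 106, quantity demanded is 1313 − 7.5·106 = 518.
Sellers supply 518 only when they receive ps with -578 + 8·ps = 518, i.e. ps = 137.
s = ps − pb = 137 − 106 = 31.

Required subsidy s = 31 per unit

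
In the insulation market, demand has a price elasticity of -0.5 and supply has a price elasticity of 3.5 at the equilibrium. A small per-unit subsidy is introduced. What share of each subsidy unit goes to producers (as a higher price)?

Producer share = 0.125

For a small subsidy around the equilibrium, the benefit split depends on the relative slopes, which at a point are proportional to the elasticities.
Buyer share = εs/(εs + |εd|) = 3.5/(3.5 + 0.5) = 0.875; seller share = |εd|/(εs + |εd|) = 0.125.
So producers capture 0.125 of the subsidy.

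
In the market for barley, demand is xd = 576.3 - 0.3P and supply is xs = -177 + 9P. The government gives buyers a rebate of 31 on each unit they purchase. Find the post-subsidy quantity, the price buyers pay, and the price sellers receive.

x' = 561; buyers pay 51; sellers receive 82

Pre-subsidy: 576.3 - 0.3P = -177 + 9P gives P* = 81, x* = 552.
With the rebate, buyers effectively pay Pb = Ps − 31, where Ps is the price sellers receive.
Demand in terms of Ps becomes xd = 576.3 − 0.3(Ps − 31) = 585.6 - 0.3Ps. Setting this equal to supply: 585.6 - 0.3Ps = -177 + 9Ps, so Ps = 82.
Buyers pay Pb = 82 − 31 = 51; x' = -177 + 9·82 = 561.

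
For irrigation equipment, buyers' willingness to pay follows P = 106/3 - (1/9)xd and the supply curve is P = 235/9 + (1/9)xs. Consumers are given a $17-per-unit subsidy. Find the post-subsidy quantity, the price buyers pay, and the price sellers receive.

Pre-subsidy: 106/3 - (1/9)x = 235/9 + (1/9)x gives x* = 41.5 and P* = 553/18.
With the rebate, buyers effectively pay Pb = Ps − 17, where Ps is the price sellers receive.
On the curves, Pb = 106/3 - (1/9)x and Ps = 235/9 + (1/9)x; the wedge Ps − Pb = 17 gives 235/9 + (1/9)x − (106/3 - (1/9)x) = 17, so x' = 118.
Then Pb = 106/3 − (1/9)·118 = 200/9 and Ps = 235/9 + (1/9)·118 = 353/9.

x' = 118; buyers pay 200/9; sellers receive 353/9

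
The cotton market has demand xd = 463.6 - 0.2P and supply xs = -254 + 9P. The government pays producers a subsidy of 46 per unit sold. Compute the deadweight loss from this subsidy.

Pre-subsidy: 463.6 - 0.2P = -254 + 9P gives P* = 78, x* = 448.
With the subsidy, sellers receive Ps = Pb + 46 for each unit, where Pb is the price buyers pay.
Supply in terms of Pb becomes xs = -254 + 9(Pb + 46) = 160 + 9Pb. Setting this equal to demand: 463.6 - 0.2Pb = 160 + 9Pb, so Pb = 33.
Sellers receive Ps = 33 + 46 = 79; x' = 463.6 − 0.2·33 = 457.
The subsidy expands output by 457 − 448 = 9 past the efficient level; on those units the gap between marginal cost and willingness to pay runs from 0 up to 46.
DWL = ½ × 46 × 9 = 207.

Deadweight loss = 207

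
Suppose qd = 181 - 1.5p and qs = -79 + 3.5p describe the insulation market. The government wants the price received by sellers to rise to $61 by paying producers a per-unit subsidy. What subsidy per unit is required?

At a seller price of 61, quantity supplied is -79 + 3.5·61 = 134.5.
Buyers absorb 134.5 only when they pay pb with 181 − 1.5·pb = 134.5, i.e. pb = 31.
s = ps − pb = 61 − 31 = 30.

Required subsidy s = $30 per unit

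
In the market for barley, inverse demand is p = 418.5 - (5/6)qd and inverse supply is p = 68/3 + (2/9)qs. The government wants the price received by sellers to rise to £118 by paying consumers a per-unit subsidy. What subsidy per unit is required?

Required subsidy s = £57 per unit

At a seller price of 118, quantity supplied is -102 + 4.5·118 = 429.
Buyers absorb 429 only when they pay pb = 418.5 − (5/6)·429 = 61.
s = ps − pb = 118 − 61 = 57.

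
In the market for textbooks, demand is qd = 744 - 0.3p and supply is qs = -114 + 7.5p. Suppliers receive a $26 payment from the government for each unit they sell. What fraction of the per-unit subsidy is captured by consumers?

Pre-subsidy: 744 - 0.3p = -114 + 7.5p gives p* = 110, q* = 711.
With the subsidy, sellers receive ps = pb + 26 for each unit, where pb is the price buyers pay.
Supply in terms of pb becomes qs = -114 + 7.5(pb + 26) = 81 + 7.5pb. Setting this equal to demand: 744 - 0.3pb = 81 + 7.5pb, so pb = 85.
Sellers receive ps = 85 + 26 = 111; q' = 744 − 0.3·85 = 718.5.
Buyers' price falls by p* − pb = 110 − 85 = 25; sellers' price rises by ps − p* = 111 − 110 = 1.
So consumers capture 25/26 = 25/26 of each unit of subsidy.

Consumer share = 25/26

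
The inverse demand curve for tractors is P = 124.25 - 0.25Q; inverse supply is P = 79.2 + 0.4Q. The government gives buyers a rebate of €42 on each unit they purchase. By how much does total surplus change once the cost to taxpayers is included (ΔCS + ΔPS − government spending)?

Pre-subsidy: 124.25 - 0.25Q = 79.2 + 0.4Q gives Q* = 901/13 and P* = 1390/13.
With the rebate, buyers effectively pay Pb = Ps − 42, where Ps is the price sellers receive.
On the curves, Pb = 124.25 - 0.25Q and Ps = 79.2 + 0.4Q; the wedge Ps − Pb = 42 gives 79.2 + 0.4Q − (124.25 - 0.25Q) = 42, so Q' = 1741/13.
Then Pb = 124.25 − 0.25·(1741/13) = 1180/13 and Ps = 79.2 + 0.4·(1741/13) = 1726/13.
ΔCS = ½(901/13 + 1741/13)(1390/13 − 1180/13) = 277410/169; ΔPS = ½(901/13 + 1741/13)(1726/13 − 1390/13) = 443856/169.
Government spending = 42 × 1741/13 = 73122/13.
Net change = 277410/169 + 443856/169 − 73122/13 = -17640/13. The loss equals the DWL triangle ½·42·840/13.

Net change in total surplus = -17640/13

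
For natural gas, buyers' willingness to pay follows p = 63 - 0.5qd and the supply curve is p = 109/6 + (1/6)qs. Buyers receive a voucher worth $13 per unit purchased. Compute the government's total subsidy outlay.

Government cost = $1127.75

Pre-subsidy: 63 - 0.5q = 109/6 + (1/6)q gives q* = 67.25 and p* = 29.375.
With the rebate, buyers effectively pay pb = ps − 13, where ps is the price sellers receive.
On the curves, pb = 63 - 0.5q and ps = 109/6 + (1/6)q; the wedge ps − pb = 13 gives 109/6 + (1/6)q − (63 - 0.5q) = 13, so q' = 86.75.
Then pb = 63 − 0.5·86.75 = 19.625 and ps = 109/6 + (1/6)·86.75 = 32.625.
Government outlay = subsidy × quantity = 13 × 86.75 = 1127.75.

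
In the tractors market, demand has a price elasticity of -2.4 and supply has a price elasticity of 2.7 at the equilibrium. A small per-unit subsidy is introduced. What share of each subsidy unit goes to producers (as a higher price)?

For a small subsidy around the equilibrium, the benefit split depends on the relative slopes, which at a point are proportional to the elasticities.
Buyer share = εs/(εs + |εd|) = 2.7/(2.7 + 2.4) = 9/17; seller share = |εd|/(εs + |εd|) = 8/17.
So producers capture 8/17 of the subsidy.

Producer share = 8/17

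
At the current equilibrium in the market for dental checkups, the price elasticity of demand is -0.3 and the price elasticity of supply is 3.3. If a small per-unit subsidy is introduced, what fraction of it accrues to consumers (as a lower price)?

For a small subsidy around the equilibrium, the benefit split depends on the relative slopes, which at a point are proportional to the elasticities.
Buyer share = εs/(εs + |εd|) = 3.3/(3.3 + 0.3) = 11/12; seller share = |εd|/(εs + |εd|) = 1/12.

Consumer share = 11/12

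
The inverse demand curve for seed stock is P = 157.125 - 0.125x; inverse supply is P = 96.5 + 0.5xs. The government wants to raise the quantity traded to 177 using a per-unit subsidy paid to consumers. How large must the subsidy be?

At x = 177, from the demand curve buyers pay Pb = 157.125 − 0.125·177 = 135; from the supply curve sellers need Ps = 96.5 + 0.5·177 = 185.
The subsidy must fill the gap: s = Ps − Pb = 185 − 135 = 50.

Required subsidy s = 50 per unit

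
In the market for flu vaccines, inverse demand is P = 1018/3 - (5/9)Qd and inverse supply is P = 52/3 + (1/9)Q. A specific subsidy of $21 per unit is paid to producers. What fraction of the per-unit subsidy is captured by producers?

Pre-subsidy: 1018/3 - (5/9)Q = 52/3 + (1/9)Q gives Q* = 483 and P* = 71.
With the subsidy, sellers receive Ps = Pb + 21 for each unit, where Pb is the price buyers pay.
On the curves, Pb = 1018/3 - (5/9)Q and Ps = 52/3 + (1/9)Q; the wedge Ps − Pb = 21 gives 52/3 + (1/9)Q − (1018/3 - (5/9)Q) = 21, so Q' = 514.5.
Then Pb = 1018/3 − (5/9)·514.5 = 53.5 and Ps = 52/3 + (1/9)·514.5 = 74.5.
Buyers' price falls by P* − Pb = 71 − 53.5 = 17.5; sellers' price rises by Ps − P* = 74.5 − 71 = 3.5.
So producers capture 3.5/21 = 1/6 of each unit of subsidy.

Producer share = 1/6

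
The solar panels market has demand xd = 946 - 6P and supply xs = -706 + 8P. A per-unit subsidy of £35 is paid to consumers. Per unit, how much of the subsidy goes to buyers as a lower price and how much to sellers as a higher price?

Pre-subsidy: 946 - 6P = -706 + 8P gives P* = 118, x* = 238.
With the rebate, buyers effectively pay Pb = Ps − 35, where Ps is the price sellers receive.
Demand in terms of Ps becomes xd = 946 − 6(Ps − 35) = 1156 - 6Ps. Setting this equal to supply: 1156 - 6Ps = -706 + 8Ps, so Ps = 133.
Buyers pay Pb = 133 − 35 = 98; x' = -706 + 8·133 = 358.
Buyers' price falls by P* − Pb = 118 − 98 = 20; sellers' price rises by Ps − P* = 133 − 118 = 15.

Buyers gain £20 per unit; sellers gain £15 per unit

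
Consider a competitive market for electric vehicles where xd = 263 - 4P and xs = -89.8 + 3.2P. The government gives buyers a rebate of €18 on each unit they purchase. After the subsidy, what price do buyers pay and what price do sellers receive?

Pre-subsidy: 263 - 4P = -89.8 + 3.2P gives P* = 49, x* = 67.
With the rebate, buyers effectively pay Pb = Ps − 18, where Ps is the price sellers receive.
Demand in terms of Ps becomes xd = 263 − 4(Ps − 18) = 335 - 4Ps. Setting this equal to supply: 335 - 4Ps = -89.8 + 3.2Ps, so Ps = 59.
Buyers pay Pb = 59 − 18 = 41; x' = -89.8 + 3.2·59 = 99.

Buyers pay €41; sellers receive €59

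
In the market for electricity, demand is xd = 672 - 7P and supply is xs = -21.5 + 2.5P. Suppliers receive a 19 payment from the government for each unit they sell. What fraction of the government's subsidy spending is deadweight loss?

DWL / government spending = 5/56

Pre-subsidy: 672 - 7P = -21.5 + 2.5P gives P* = 73, x* = 161.
With the subsidy, sellers receive Ps = Pb + 19 for each unit, where Pb is the price buyers pay.
Supply in terms of Pb becomes xs = -21.5 + 2.5(Pb + 19) = 26 + 2.5Pb. Setting this equal to demand: 672 - 7Pb = 26 + 2.5Pb, so Pb = 68.
Sellers receive Ps = 68 + 19 = 87; x' = 672 − 7·68 = 196.
ΔCS = ½(161 + 196)(73 − 68) = 892.5; ΔPS = ½(161 + 196)(87 − 73) = 2499.
Government spending = 19 × 196 = 3724.
DWL = ½ × 19 × (196 − 161) = 332.5; fraction = 332.5 / 3724 = 5/56.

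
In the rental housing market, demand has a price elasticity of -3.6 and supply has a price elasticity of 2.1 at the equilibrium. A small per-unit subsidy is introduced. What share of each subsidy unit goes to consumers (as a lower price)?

For a small subsidy around the equilibrium, the benefit split depends on the relative slopes, which at a point are proportional to the elasticities.
Buyer share = εs/(εs + |εd|) = 2.1/(2.1 + 3.6) = 7/19; seller share = |εd|/(εs + |εd|) = 12/19.

Consumer share = 7/19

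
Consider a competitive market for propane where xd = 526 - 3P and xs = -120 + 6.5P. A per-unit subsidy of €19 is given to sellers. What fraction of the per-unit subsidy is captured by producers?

Pre-subsidy: 526 - 3P = -120 + 6.5P gives P* = 68, x* = 322.
With the subsidy, sellers receive Ps = Pb + 19 for each unit, where Pb is the price buyers pay.
Supply in terms of Pb becomes xs = -120 + 6.5(Pb + 19) = 3.5 + 6.5Pb. Setting this equal to demand: 526 - 3Pb = 3.5 + 6.5Pb, so Pb = 55.
Sellers receive Ps = 55 + 19 = 74; x' = 526 − 3·55 = 361.
Buyers' price falls by P* − Pb = 68 − 55 = 13; sellers' price rises by Ps − P* = 74 − 68 = 6.
So producers capture 6/19 = 6/19 of each unit of subsidy.

Producer share = 6/19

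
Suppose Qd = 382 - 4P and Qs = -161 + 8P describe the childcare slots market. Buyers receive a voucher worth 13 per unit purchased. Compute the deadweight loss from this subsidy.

Pre-subsidy: 382 - 4P = -161 + 8P gives P* = 45.25, Q* = 201.
With the rebate, buyers effectively pay Pb = Ps − 13, where Ps is the price sellers receive.
Demand in terms of Ps becomes Qd = 382 − 4(Ps − 13) = 434 - 4Ps. Setting this equal to supply: 434 - 4Ps = -161 + 8Ps, so Ps = 595/12.
Buyers pay Pb = 595/12 − 13 = 439/12; Q' = -161 + 8·(595/12) = 707/3.
The subsidy expands output by 707/3 − 201 = 104/3 past the efficient level; on those units the gap between marginal cost and willingness to pay runs from 0 up to 13.
DWL = ½ × 13 × 104/3 = 676/3.

Deadweight loss = 676/3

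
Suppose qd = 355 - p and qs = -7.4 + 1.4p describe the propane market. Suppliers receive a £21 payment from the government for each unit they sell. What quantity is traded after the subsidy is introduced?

Pre-subsidy: 355 - p = -7.4 + 1.4p gives p* = 151, q* = 204.
With the subsidy, sellers receive ps = pb + 21 for each unit, where pb is the price buyers pay.
Supply in terms of pb becomes qs = -7.4 + 1.4(pb + 21) = 22 + 1.4pb. Setting this equal to demand: 355 - pb = 22 + 1.4pb, so pb = 138.75.
Sellers receive ps = 138.75 + 21 = 159.75; q' = 355 − 1·138.75 = 216.25.

q' = 216.25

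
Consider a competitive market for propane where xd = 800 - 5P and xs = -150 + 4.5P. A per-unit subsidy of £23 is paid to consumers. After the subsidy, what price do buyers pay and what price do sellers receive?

Pre-subsidy: 800 - 5P = -150 + 4.5P gives P* = 100, x* = 300.
With the rebate, buyers effectively pay Pb = Ps − 23, where Ps is the price sellers receive.
Demand in terms of Ps becomes xd = 800 − 5(Ps − 23) = 915 - 5Ps. Setting this equal to supply: 915 - 5Ps = -150 + 4.5Ps, so Ps = 2130/19.
Buyers pay Pb = 2130/19 − 23 = 1693/19; x' = -150 + 4.5·(2130/19) = 6735/19.

Buyers pay 1693/19; sellers receive 2130/19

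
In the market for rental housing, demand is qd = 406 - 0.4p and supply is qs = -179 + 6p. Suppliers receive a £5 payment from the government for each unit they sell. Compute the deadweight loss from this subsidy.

Pre-subsidy: 406 - 0.4p = -179 + 6p gives p* = 91.40625, q* = 369.4375.
With the subsidy, sellers receive ps = pb + 5 for each unit, where pb is the price buyers pay.
Supply in terms of pb becomes qs = -179 + 6(pb + 5) = -149 + 6pb. Setting this equal to demand: 406 - 0.4pb = -149 + 6pb, so pb = 86.71875.
Sellers receive ps = 86.71875 + 5 = 91.71875; q' = 406 − 0.4·86.71875 = 371.3125.
The subsidy expands output by 371.3125 − 369.4375 = 1.875 past the efficient level; on those units the gap between marginal cost and willingness to pay runs from 0 up to 5.
DWL = ½ × 5 × 1.875 = 4.6875.

Deadweight loss = £4.6875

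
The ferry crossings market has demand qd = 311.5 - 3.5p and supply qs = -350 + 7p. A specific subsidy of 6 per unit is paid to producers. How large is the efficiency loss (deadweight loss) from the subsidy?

Deadweight loss = 42

Pre-subsidy: 311.5 - 3.5p = -350 + 7p gives p* = 63, q* = 91.
With the subsidy, sellers receive ps = pb + 6 for each unit, where pb is the price buyers pay.
Supply in terms of pb becomes qs = -350 + 7(pb + 6) = -308 + 7pb. Setting this equal to demand: 311.5 - 3.5pb = -308 + 7pb, so pb = 59.
Sellers receive ps = 59 + 6 = 65; q' = 311.5 − 3.5·59 = 105.
The subsidy expands output by 105 − 91 = 14 past the efficient level; on those units the gap between marginal cost and willingness to pay runs from 0 up to 6.
DWL = ½ × 6 × 14 = 42.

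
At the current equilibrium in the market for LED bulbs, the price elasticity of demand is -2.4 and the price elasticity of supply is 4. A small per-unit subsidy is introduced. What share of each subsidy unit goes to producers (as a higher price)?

Producer share = 0.375

For a small subsidy around the equilibrium, the benefit split depends on the relative slopes, which at a point are proportional to the elasticities.
Buyer share = εs/(εs + |εd|) = 4/(4 + 2.4) = 0.625; seller share = |εd|/(εs + |εd|) = 0.375.
So producers capture 0.375 of the subsidy.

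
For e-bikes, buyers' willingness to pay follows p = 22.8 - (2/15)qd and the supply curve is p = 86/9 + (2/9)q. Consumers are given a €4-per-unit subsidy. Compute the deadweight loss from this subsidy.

Deadweight loss = €22.5

Pre-subsidy: 22.8 - (2/15)q = 86/9 + (2/9)q gives q* = 37.25 and p* = 107/6.
With the rebate, buyers effectively pay pb = ps − 4, where ps is the price sellers receive.
On the curves, pb = 22.8 - (2/15)q and ps = 86/9 + (2/9)q; the wedge ps − pb = 4 gives 86/9 + (2/9)q − (22.8 - (2/15)q) = 4, so q' = 48.5.
Then pb = 22.8 − (2/15)·48.5 = 49/3 and ps = 86/9 + (2/9)·48.5 = 61/3.
The subsidy expands output by 48.5 − 37.25 = 11.25 past the efficient level; on those units the gap between marginal cost and willingness to pay runs from 0 up to 4.
DWL = ½ × 4 × 11.25 = 22.5.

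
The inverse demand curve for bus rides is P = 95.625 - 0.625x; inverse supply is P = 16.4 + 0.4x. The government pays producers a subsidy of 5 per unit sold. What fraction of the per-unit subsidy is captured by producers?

Producer share = 16/41

Pre-subsidy: 95.625 - 0.625x = 16.4 + 0.4x gives x* = 3169/41 and P* = 1940/41.
With the subsidy, sellers receive Ps = Pb + 5 for each unit, where Pb is the price buyers pay.
On the curves, Pb = 95.625 - 0.625x and Ps = 16.4 + 0.4x; the wedge Ps − Pb = 5 gives 16.4 + 0.4x − (95.625 - 0.625x) = 5, so x' = 3369/41.
Then Pb = 95.625 − 0.625·(3369/41) = 1815/41 and Ps = 16.4 + 0.4·(3369/41) = 2020/41.
Buyers' price falls by P* − Pb = 1940/41 − 1815/41 = 125/41; sellers' price rises by Ps − P* = 2020/41 − 1940/41 = 80/41.
So producers capture (80/41)/5 = 16/41 of each unit of subsidy.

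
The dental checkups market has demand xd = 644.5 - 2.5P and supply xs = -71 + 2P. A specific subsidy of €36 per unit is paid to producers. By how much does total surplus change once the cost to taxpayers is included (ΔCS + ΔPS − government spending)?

Pre-subsidy: 644.5 - 2.5P = -71 + 2P gives P* = 159, x* = 247.
With the subsidy, sellers receive Ps = Pb + 36 for each unit, where Pb is the price buyers pay.
Supply in terms of Pb becomes xs = -71 + 2(Pb + 36) = 1 + 2Pb. Setting this equal to demand: 644.5 - 2.5Pb = 1 + 2Pb, so Pb = 143.
Sellers receive Ps = 143 + 36 = 179; x' = 644.5 − 2.5·143 = 287.
ΔCS = ½(247 + 287)(159 − 143) = 4272; ΔPS = ½(247 + 287)(179 − 159) = 5340.
Government spending = 36 × 287 = 10332.
Net change = 4272 + 5340 − 10332 = -720. The loss equals the DWL triangle ½·36·40.

Net change in total surplus = -€720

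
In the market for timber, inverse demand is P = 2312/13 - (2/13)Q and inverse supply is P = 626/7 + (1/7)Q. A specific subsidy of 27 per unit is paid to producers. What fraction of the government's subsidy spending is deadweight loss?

DWL / government spending = 91/778

Pre-subsidy: 2312/13 - (2/13)Q = 626/7 + (1/7)Q gives Q* = 298 and P* = 132.
With the subsidy, sellers receive Ps = Pb + 27 for each unit, where Pb is the price buyers pay.
On the curves, Pb = 2312/13 - (2/13)Q and Ps = 626/7 + (1/7)Q; the wedge Ps − Pb = 27 gives 626/7 + (1/7)Q − (2312/13 - (2/13)Q) = 27, so Q' = 389.
Then Pb = 2312/13 − (2/13)·389 = 118 and Ps = 626/7 + (1/7)·389 = 145.
ΔCS = ½(298 + 389)(132 − 118) = 4809; ΔPS = ½(298 + 389)(145 − 132) = 4465.5.
Government spending = 27 × 389 = 10503.
DWL = ½ × 27 × (389 − 298) = 1228.5; fraction = 1228.5 / 10503 = 91/778.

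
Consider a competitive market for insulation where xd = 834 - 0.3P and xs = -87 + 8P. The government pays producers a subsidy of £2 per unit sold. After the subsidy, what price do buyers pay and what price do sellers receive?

Pre-subsidy: 834 - 0.3P = -87 + 8P gives P* = 9210/83, x* = 66459/83.
With the subsidy, sellers receive Ps = Pb + 2 for each unit, where Pb is the price buyers pay.
Supply in terms of Pb becomes xs = -87 + 8(Pb + 2) = -71 + 8Pb. Setting this equal to demand: 834 - 0.3Pb = -71 + 8Pb, so Pb = 9050/83.
Sellers receive Ps = 9050/83 + 2 = 9216/83; x' = 834 − 0.3·(9050/83) = 66507/83.

Buyers pay 9050/83; sellers receive 9216/83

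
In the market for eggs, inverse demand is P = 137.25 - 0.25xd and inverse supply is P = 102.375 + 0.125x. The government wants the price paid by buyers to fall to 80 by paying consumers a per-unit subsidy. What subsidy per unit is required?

Required subsidy s = 51 per unit

At a buyer price of 80, quantity demanded is 549 − 4·80 = 229.
Sellers supply 229 only when they receive Ps = 102.375 + 0.125·229 = 131.
s = Ps − Pb = 131 − 80 = 51.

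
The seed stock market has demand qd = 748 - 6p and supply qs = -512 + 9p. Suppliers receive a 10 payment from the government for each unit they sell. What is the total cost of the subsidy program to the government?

Pre-subsidy: 748 - 6p = -512 + 9p gives p* = 84, q* = 244.
With the subsidy, sellers receive ps = pb + 10 for each unit, where pb is the price buyers pay.
Supply in terms of pb becomes qs = -512 + 9(pb + 10) = -422 + 9pb. Setting this equal to demand: 748 - 6pb = -422 + 9pb, so pb = 78.
Sellers receive ps = 78 + 10 = 88; q' = 748 − 6·78 = 280.
Government outlay = subsidy × quantity = 10 × 280 = 2800.

Government cost = 2800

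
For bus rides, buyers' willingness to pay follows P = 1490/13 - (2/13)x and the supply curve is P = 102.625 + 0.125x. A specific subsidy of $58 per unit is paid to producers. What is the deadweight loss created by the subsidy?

Deadweight loss = $6032

Pre-subsidy: 1490/13 - (2/13)x = 102.625 + 0.125x gives x* = 43 and P* = 108.
With the subsidy, sellers receive Ps = Pb + 58 for each unit, where Pb is the price buyers pay.
On the curves, Pb = 1490/13 - (2/13)x and Ps = 102.625 + 0.125x; the wedge Ps − Pb = 58 gives 102.625 + 0.125x − (1490/13 - (2/13)x) = 58, so x' = 251.
Then Pb = 1490/13 − (2/13)·251 = 76 and Ps = 102.625 + 0.125·251 = 134.
The subsidy expands output by 251 − 43 = 208 past the efficient level; on those units the gap between marginal cost and willingness to pay runs from 0 up to 58.
DWL = ½ × 58 × 208 = 6032.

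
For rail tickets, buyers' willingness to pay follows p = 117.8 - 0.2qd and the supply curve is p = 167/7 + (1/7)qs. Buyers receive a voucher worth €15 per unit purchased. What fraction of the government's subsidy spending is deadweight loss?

DWL / government spending = 175/2542

Pre-subsidy: 117.8 - 0.2q = 167/7 + (1/7)q gives q* = 274 and p* = 63.
With the rebate, buyers effectively pay pb = ps − 15, where ps is the price sellers receive.
On the curves, pb = 117.8 - 0.2q and ps = 167/7 + (1/7)q; the wedge ps − pb = 15 gives 167/7 + (1/7)q − (117.8 - 0.2q) = 15, so q' = 317.75.
Then pb = 117.8 − 0.2·317.75 = 54.25 and ps = 167/7 + (1/7)·317.75 = 69.25.
ΔCS = ½(274 + 317.75)(63 − 54.25) = 2588.90625; ΔPS = ½(274 + 317.75)(69.25 − 63) = 1849.21875.
Government spending = 15 × 317.75 = 4766.25.
DWL = ½ × 15 × (317.75 − 274) = 328.125; fraction = 328.125 / 4766.25 = 175/2542.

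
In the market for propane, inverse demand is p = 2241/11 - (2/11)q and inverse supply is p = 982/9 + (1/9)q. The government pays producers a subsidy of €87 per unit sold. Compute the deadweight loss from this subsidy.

Deadweight loss = €12919.5

Pre-subsidy: 2241/11 - (2/11)q = 982/9 + (1/9)q gives q* = 323 and p* = 145.
With the subsidy, sellers receive ps = pb + 87 for each unit, where pb is the price buyers pay.
On the curves, pb = 2241/11 - (2/11)q and ps = 982/9 + (1/9)q; the wedge ps − pb = 87 gives 982/9 + (1/9)q − (2241/11 - (2/11)q) = 87, so q' = 620.
Then pb = 2241/11 − (2/11)·620 = 91 and ps = 982/9 + (1/9)·620 = 178.
The subsidy expands output by 620 − 323 = 297 past the efficient level; on those units the gap between marginal cost and willingness to pay runs from 0 up to 87.
DWL = ½ × 87 × 297 = 12919.5.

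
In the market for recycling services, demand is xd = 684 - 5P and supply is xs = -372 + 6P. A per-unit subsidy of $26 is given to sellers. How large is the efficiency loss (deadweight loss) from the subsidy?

Deadweight loss = 10140/11

Pre-subsidy: 684 - 5P = -372 + 6P gives P* = 96, x* = 204.
With the subsidy, sellers receive Ps = Pb + 26 for each unit, where Pb is the price buyers pay.
Supply in terms of Pb becomes xs = -372 + 6(Pb + 26) = -216 + 6Pb. Setting this equal to demand: 684 - 5Pb = -216 + 6Pb, so Pb = 900/11.
Sellers receive Ps = 900/11 + 26 = 1186/11; x' = 684 − 5·(900/11) = 3024/11.
The subsidy expands output by 3024/11 − 204 = 780/11 past the efficient level; on those units the gap between marginal cost and willingness to pay runs from 0 up to 26.
DWL = ½ × 26 × 780/11 = 10140/11.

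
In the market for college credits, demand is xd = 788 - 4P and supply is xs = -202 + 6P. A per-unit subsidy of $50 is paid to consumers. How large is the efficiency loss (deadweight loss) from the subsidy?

Deadweight loss = $3000

Pre-subsidy: 788 - 4P = -202 + 6P gives P* = 99, x* = 392.
With the rebate, buyers effectively pay Pb = Ps − 50, where Ps is the price sellers receive.
Demand in terms of Ps becomes xd = 788 − 4(Ps − 50) = 988 - 4Ps. Setting this equal to supply: 988 - 4Ps = -202 + 6Ps, so Ps = 119.
Buyers pay Pb = 119 − 50 = 69; x' = -202 + 6·119 = 512.
The subsidy expands output by 512 − 392 = 120 past the efficient level; on those units the gap between marginal cost and willingness to pay runs from 0 up to 50.
DWL = ½ × 50 × 120 = 3000.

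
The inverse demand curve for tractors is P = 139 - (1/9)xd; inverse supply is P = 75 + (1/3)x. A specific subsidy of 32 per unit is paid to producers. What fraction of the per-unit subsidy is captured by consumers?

Pre-subsidy: 139 - (1/9)x = 75 + (1/3)x gives x* = 144 and P* = 123.
With the subsidy, sellers receive Ps = Pb + 32 for each unit, where Pb is the price buyers pay.
On the curves, Pb = 139 - (1/9)x and Ps = 75 + (1/3)x; the wedge Ps − Pb = 32 gives 75 + (1/3)x − (139 - (1/9)x) = 32, so x' = 216.
Then Pb = 139 − (1/9)·216 = 115 and Ps = 75 + (1/3)·216 = 147.
Buyers' price falls by P* − Pb = 123 − 115 = 8; sellers' price rises by Ps − P* = 147 − 123 = 24.
So consumers capture 8/32 = 0.25 of each unit of subsidy.

Consumer share = 0.25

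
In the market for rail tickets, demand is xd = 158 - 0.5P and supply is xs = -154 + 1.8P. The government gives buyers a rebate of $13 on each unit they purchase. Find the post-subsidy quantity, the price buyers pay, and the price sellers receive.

x' = 2191/23; buyers pay 2886/23; sellers receive 3185/23

Pre-subsidy: 158 - 0.5P = -154 + 1.8P gives P* = 3120/23, x* = 2074/23.
With the rebate, buyers effectively pay Pb = Ps − 13, where Ps is the price sellers receive.
Demand in terms of Ps becomes xd = 158 − 0.5(Ps − 13) = 164.5 - 0.5Ps. Setting this equal to supply: 164.5 - 0.5Ps = -154 + 1.8Ps, so Ps = 3185/23.
Buyers pay Pb = 3185/23 − 13 = 2886/23; x' = -154 + 1.8·(3185/23) = 2191/23.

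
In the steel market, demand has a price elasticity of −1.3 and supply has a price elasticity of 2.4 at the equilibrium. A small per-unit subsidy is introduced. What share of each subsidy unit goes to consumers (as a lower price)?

For a small subsidy around the equilibrium, the benefit split depends on the relative slopes, which at a point are proportional to the elasticities.
Buyer share = εs/(εs + |εd|) = 2.4/(2.4 + 1.3) = 24/37; seller share = |εd|/(εs + |εd|) = 13/37.

Consumer share = 24/37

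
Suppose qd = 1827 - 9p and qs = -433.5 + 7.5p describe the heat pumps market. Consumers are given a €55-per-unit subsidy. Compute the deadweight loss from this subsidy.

Deadweight loss = €6187.5

Pre-subsidy: 1827 - 9p = -433.5 + 7.5p gives p* = 137, q* = 594.
With the rebate, buyers effectively pay pb = ps − 55, where ps is the price sellers receive.
Demand in terms of ps becomes qd = 1827 − 9(ps − 55) = 2322 - 9ps. Setting this equal to supply: 2322 - 9ps = -433.5 + 7.5ps, so ps = 167.
Buyers pay pb = 167 − 55 = 112; q' = -433.5 + 7.5·167 = 819.
The subsidy expands output by 819 − 594 = 225 past the efficient level; on those units the gap between marginal cost and willingness to pay runs from 0 up to 55.
DWL = ½ × 55 × 225 = 6187.5.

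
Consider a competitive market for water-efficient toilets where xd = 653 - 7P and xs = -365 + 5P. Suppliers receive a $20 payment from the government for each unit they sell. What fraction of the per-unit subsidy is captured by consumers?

Pre-subsidy: 653 - 7P = -365 + 5P gives P* = 509/6, x* = 355/6.
With the subsidy, sellers receive Ps = Pb + 20 for each unit, where Pb is the price buyers pay.
Supply in terms of Pb becomes xs = -365 + 5(Pb + 20) = -265 + 5Pb. Setting this equal to demand: 653 - 7Pb = -265 + 5Pb, so Pb = 76.5.
Sellers receive Ps = 76.5 + 20 = 96.5; x' = 653 − 7·76.5 = 117.5.
Buyers' price falls by P* − Pb = 509/6 − 76.5 = 25/3; sellers' price rises by Ps − P* = 96.5 − 509/6 = 35/3.
So consumers capture (25/3)/20 = 5/12 of each unit of subsidy.

Consumer share = 5/12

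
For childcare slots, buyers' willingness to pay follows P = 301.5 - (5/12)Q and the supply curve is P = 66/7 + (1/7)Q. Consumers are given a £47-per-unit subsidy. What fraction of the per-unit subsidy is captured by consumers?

Consumer share = 35/47

Pre-subsidy: 301.5 - (5/12)Q = 66/7 + (1/7)Q gives Q* = 522 and P* = 84.
With the rebate, buyers effectively pay Pb = Ps − 47, where Ps is the price sellers receive.
On the curves, Pb = 301.5 - (5/12)Q and Ps = 66/7 + (1/7)Q; the wedge Ps − Pb = 47 gives 66/7 + (1/7)Q − (301.5 - (5/12)Q) = 47, so Q' = 606.
Then Pb = 301.5 − (5/12)·606 = 49 and Ps = 66/7 + (1/7)·606 = 96.
Buyers' price falls by P* − Pb = 84 − 49 = 35; sellers' price rises by Ps − P* = 96 − 84 = 12.
So consumers capture 35/47 = 35/47 of each unit of subsidy.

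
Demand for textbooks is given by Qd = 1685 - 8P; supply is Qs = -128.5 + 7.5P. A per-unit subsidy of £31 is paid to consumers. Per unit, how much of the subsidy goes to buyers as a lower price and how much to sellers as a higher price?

Pre-subsidy: 1685 - 8P = -128.5 + 7.5P gives P* = 117, Q* = 749.
With the rebate, buyers effectively pay Pb = Ps − 31, where Ps is the price sellers receive.
Demand in terms of Ps becomes Qd = 1685 − 8(Ps − 31) = 1933 - 8Ps. Setting this equal to supply: 1933 - 8Ps = -128.5 + 7.5Ps, so Ps = 133.
Buyers pay Pb = 133 − 31 = 102; Q' = -128.5 + 7.5·133 = 869.
Buyers' price falls by P* − Pb = 117 − 102 = 15; sellers' price rises by Ps − P* = 133 − 117 = 16.

Buyers gain £15 per unit; sellers gain £16 per unit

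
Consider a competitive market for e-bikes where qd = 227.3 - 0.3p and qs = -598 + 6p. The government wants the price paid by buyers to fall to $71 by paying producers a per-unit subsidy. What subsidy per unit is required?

At a buyer price of 71, quantity demanded is 227.3 − 0.3·71 = 206.
Sellers supply 206 only when they receive ps with -598 + 6·ps = 206, i.e. ps = 134.
s = ps − pb = 134 − 71 = 63.

Required subsidy s = $63 per unit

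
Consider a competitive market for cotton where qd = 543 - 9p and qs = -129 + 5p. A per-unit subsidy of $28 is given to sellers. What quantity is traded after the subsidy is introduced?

Pre-subsidy: 543 - 9p = -129 + 5p gives p* = 48, q* = 111.
With the subsidy, sellers receive ps = pb + 28 for each unit, where pb is the price buyers pay.
Supply in terms of pb becomes qs = -129 + 5(pb + 28) = 11 + 5pb. Setting this equal to demand: 543 - 9pb = 11 + 5pb, so pb = 38.
Sellers receive ps = 38 + 28 = 66; q' = 543 − 9·38 = 201.

q' = 201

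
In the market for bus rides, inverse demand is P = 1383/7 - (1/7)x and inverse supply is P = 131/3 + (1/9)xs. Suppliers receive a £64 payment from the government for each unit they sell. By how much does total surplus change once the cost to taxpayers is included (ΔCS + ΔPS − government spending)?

Pre-subsidy: 1383/7 - (1/7)x = 131/3 + (1/9)x gives x* = 606 and P* = 111.
With the subsidy, sellers receive Ps = Pb + 64 for each unit, where Pb is the price buyers pay.
On the curves, Pb = 1383/7 - (1/7)x and Ps = 131/3 + (1/9)x; the wedge Ps − Pb = 64 gives 131/3 + (1/9)x − (1383/7 - (1/7)x) = 64, so x' = 858.
Then Pb = 1383/7 − (1/7)·858 = 75 and Ps = 131/3 + (1/9)·858 = 139.
ΔCS = ½(606 + 858)(111 − 75) = 26352; ΔPS = ½(606 + 858)(139 − 111) = 20496.
Government spending = 64 × 858 = 54912.
Net change = 26352 + 20496 − 54912 = -8064. The loss equals the DWL triangle ½·64·252.

Net change in total surplus = -£8064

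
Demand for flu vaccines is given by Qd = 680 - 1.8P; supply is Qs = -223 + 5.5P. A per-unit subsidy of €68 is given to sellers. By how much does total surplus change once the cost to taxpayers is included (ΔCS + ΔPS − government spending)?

Net change in total surplus = -228888/73

Pre-subsidy: 680 - 1.8P = -223 + 5.5P gives P* = 9030/73, Q* = 33386/73.
With the subsidy, sellers receive Ps = Pb + 68 for each unit, where Pb is the price buyers pay.
Supply in terms of Pb becomes Qs = -223 + 5.5(Pb + 68) = 151 + 5.5Pb. Setting this equal to demand: 680 - 1.8Pb = 151 + 5.5Pb, so Pb = 5290/73.
Sellers receive Ps = 5290/73 + 68 = 10254/73; Q' = 680 − 1.8·(5290/73) = 40118/73.
ΔCS = ½(33386/73 + 40118/73)(9030/73 − 5290/73) = 137452480/5329; ΔPS = ½(33386/73 + 40118/73)(10254/73 − 9030/73) = 44984448/5329.
Government spending = 68 × 40118/73 = 2728024/73.
Net change = 137452480/5329 + 44984448/5329 − 2728024/73 = -228888/73. The loss equals the DWL triangle ½·68·6732/73.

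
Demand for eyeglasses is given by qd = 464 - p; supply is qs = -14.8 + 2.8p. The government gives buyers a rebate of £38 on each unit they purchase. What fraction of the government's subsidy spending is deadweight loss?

DWL / government spending = 7/183

Pre-subsidy: 464 - p = -14.8 + 2.8p gives p* = 126, q* = 338.
With the rebate, buyers effectively pay pb = ps − 38, where ps is the price sellers receive.
Demand in terms of ps becomes qd = 464 − 1(ps − 38) = 502 - ps. Setting this equal to supply: 502 - ps = -14.8 + 2.8ps, so ps = 136.
Buyers pay pb = 136 − 38 = 98; q' = -14.8 + 2.8·136 = 366.
ΔCS = ½(338 + 366)(126 − 98) = 9856; ΔPS = ½(338 + 366)(136 − 126) = 3520.
Government spending = 38 × 366 = 13908.
DWL = ½ × 38 × (366 − 338) = 532; fraction = 532 / 13908 = 7/183.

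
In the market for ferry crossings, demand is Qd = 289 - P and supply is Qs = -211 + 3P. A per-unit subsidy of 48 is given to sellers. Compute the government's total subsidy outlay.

Government cost = 9600

Pre-subsidy: 289 - P = -211 + 3P gives P* = 125, Q* = 164.
With the subsidy, sellers receive Ps = Pb + 48 for each unit, where Pb is the price buyers pay.
Supply in terms of Pb becomes Qs = -211 + 3(Pb + 48) = -67 + 3Pb. Setting this equal to demand: 289 - Pb = -67 + 3Pb, so Pb = 89.
Sellers receive Ps = 89 + 48 = 137; Q' = 289 − 1·89 = 200.
Government outlay = subsidy × quantity = 48 × 200 = 9600.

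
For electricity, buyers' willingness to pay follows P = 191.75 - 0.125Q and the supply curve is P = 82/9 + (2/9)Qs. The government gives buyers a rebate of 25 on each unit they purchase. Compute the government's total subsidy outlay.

Government cost = 14950

Pre-subsidy: 191.75 - 0.125Q = 82/9 + (2/9)Q gives Q* = 526 and P* = 126.
With the rebate, buyers effectively pay Pb = Ps − 25, where Ps is the price sellers receive.
On the curves, Pb = 191.75 - 0.125Q and Ps = 82/9 + (2/9)Q; the wedge Ps − Pb = 25 gives 82/9 + (2/9)Q − (191.75 - 0.125Q) = 25, so Q' = 598.
Then Pb = 191.75 − 0.125·598 = 117 and Ps = 82/9 + (2/9)·598 = 142.
Government outlay = subsidy × quantity = 25 × 598 = 14950.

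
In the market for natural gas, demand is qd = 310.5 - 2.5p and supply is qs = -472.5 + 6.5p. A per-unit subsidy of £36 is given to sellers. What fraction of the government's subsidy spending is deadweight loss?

DWL / government spending = 65/316

Pre-subsidy: 310.5 - 2.5p = -472.5 + 6.5p gives p* = 87, q* = 93.
With the subsidy, sellers receive ps = pb + 36 for each unit, where pb is the price buyers pay.
Supply in terms of pb becomes qs = -472.5 + 6.5(pb + 36) = -238.5 + 6.5pb. Setting this equal to demand: 310.5 - 2.5pb = -238.5 + 6.5pb, so pb = 61.
Sellers receive ps = 61 + 36 = 97; q' = 310.5 − 2.5·61 = 158.
ΔCS = ½(93 + 158)(87 − 61) = 3263; ΔPS = ½(93 + 158)(97 − 87) = 1255.
Government spending = 36 × 158 = 5688.
DWL = ½ × 36 × (158 − 93) = 1170; fraction = 1170 / 5688 = 65/316.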